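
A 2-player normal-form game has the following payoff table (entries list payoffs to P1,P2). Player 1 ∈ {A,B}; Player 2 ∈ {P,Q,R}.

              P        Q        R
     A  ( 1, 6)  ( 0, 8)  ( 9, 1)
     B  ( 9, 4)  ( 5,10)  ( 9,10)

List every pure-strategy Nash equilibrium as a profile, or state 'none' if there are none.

Nash profiles: (B,Q), (B,R)

(A,P): not NE [P1→B gives 9>1; P2→Q gives 8>6]
(A,Q): not NE [P1→B gives 5>0]
(A,R): not NE [P2→Q gives 8>1]
(B,P): not NE [P2→R gives 10>4]
(B,Q): NE
(B,R): NE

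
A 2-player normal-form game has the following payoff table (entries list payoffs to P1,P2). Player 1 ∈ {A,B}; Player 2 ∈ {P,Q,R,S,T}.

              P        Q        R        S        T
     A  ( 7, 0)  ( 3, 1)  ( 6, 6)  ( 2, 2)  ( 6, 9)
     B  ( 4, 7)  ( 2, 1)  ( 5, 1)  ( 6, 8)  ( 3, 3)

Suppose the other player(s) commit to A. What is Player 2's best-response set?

BR_2 = {T}

u_2(P vs A) = 0
u_2(Q vs A) = 1
u_2(R vs A) = 6
u_2(S vs A) = 2
u_2(T vs A) = 9
max payoff 9 at {T}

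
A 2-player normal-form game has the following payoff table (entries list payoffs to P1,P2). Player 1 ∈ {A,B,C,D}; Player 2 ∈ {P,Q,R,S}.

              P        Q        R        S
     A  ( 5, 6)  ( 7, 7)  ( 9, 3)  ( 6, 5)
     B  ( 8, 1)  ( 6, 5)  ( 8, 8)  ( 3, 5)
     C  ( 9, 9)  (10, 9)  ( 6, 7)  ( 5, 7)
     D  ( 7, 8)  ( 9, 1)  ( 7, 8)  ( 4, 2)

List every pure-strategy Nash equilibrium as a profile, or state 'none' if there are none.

(A,P): not NE [P1→C gives 9>5; P2→Q gives 7>6]
(A,Q): not NE [P1→C gives 10>7]
(A,R): not NE [P2→Q gives 7>3]
(A,S): not NE [P2→Q gives 7>5]
(B,P): not NE [P1→C gives 9>8; P2→R gives 8>1]
(B,Q): not NE [P1→C gives 10>6; P2→R gives 8>5]
(B,R): not NE [P1→A gives 9>8]
(B,S): not NE [P1→A gives 6>3; P2→R gives 8>5]
(C,P): NE
(C,Q): NE
(C,R): not NE [P1→A gives 9>6; P2→Q gives 9>7]
(C,S): not NE [P1→A gives 6>5; P2→Q gives 9>7]
(D,P): not NE [P1→C gives 9>7]
(D,Q): not NE [P1→C gives 10>9; P2→R gives 8>1]
(D,R): not NE [P1→A gives 9>7]
(D,S): not NE [P1→A gives 6>4; P2→R gives 8>2]

PSNE = {(C,P), (C,Q)}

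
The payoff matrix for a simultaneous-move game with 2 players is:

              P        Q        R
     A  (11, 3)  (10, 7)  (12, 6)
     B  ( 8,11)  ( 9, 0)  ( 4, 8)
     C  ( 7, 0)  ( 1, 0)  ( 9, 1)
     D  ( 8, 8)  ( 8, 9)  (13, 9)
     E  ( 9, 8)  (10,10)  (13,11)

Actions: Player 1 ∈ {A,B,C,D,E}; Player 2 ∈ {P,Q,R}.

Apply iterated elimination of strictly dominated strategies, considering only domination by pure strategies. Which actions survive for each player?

P1 drop B (A beats it: P:11>8 Q:10>9 R:12>4)
P1 drop C (A beats it: P:11>7 Q:10>1 R:12>9)
P2 drop P (Q beats it: A:7>3 D:9>8 E:10>8)
P1→{A,D,E} P2→{Q,R}

IESDS → P1:{A,D,E} P2:{Q,R}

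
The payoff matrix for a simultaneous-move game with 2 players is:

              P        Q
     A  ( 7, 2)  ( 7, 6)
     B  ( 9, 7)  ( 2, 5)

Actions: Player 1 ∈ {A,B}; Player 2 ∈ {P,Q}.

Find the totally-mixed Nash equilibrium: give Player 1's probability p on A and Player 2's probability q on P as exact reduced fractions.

P1 indiff ⇒ q·7+(1-q)·7 = q·9+(1-q)·2 ⇒ q(-2) = (1-q)(-5) ⇒ q = 5/7
P2 indiff ⇒ p·2+(1-p)·7 = p·6+(1-p)·5 ⇒ p(-4) = (1-p)(-2) ⇒ p = 1/3

p=1/3, q=5/7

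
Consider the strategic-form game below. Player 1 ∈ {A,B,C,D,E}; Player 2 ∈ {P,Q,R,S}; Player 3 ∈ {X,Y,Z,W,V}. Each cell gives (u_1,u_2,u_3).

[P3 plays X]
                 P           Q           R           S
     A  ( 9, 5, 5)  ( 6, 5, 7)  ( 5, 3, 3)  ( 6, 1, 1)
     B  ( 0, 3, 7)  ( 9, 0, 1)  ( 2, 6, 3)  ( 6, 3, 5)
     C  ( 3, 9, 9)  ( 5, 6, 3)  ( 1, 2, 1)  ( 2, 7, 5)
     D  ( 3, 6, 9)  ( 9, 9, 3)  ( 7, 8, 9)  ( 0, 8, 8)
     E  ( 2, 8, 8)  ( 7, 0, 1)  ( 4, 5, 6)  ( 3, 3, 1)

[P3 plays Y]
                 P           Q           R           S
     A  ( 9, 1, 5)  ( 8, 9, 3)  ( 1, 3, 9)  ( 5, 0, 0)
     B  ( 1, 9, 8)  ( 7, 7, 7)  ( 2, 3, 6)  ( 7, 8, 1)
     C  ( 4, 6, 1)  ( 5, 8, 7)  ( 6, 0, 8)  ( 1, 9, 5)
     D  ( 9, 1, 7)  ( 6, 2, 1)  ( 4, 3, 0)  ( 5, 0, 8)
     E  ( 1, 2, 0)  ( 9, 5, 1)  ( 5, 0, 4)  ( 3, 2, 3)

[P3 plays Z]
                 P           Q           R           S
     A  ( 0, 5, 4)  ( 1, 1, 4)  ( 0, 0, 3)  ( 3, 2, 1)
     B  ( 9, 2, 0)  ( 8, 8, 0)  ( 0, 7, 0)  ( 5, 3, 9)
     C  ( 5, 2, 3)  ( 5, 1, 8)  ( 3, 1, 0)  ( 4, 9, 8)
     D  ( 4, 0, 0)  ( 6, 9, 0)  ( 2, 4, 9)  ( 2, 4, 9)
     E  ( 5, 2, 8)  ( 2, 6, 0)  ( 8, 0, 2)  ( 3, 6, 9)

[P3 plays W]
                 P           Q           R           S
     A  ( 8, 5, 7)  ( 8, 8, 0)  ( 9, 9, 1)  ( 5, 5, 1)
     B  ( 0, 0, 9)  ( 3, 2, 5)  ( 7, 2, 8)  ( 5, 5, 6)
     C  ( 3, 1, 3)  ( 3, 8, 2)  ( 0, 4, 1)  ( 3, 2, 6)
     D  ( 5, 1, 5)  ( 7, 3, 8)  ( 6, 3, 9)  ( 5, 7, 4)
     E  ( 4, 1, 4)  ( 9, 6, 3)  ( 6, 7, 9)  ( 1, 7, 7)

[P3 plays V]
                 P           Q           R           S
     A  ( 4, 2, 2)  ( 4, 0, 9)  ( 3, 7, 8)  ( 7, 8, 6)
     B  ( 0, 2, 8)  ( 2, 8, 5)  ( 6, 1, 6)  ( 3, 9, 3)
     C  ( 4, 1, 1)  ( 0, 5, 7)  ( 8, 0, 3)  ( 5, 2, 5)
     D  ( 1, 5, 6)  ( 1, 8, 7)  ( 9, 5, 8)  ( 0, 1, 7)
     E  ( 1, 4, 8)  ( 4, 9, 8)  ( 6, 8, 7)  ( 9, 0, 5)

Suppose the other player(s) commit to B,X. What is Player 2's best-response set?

u_2(P vs B,X) = 3
u_2(Q vs B,X) = 0
u_2(R vs B,X) = 6
u_2(S vs B,X) = 3
max payoff 6 at {R}

BR_2 = {R}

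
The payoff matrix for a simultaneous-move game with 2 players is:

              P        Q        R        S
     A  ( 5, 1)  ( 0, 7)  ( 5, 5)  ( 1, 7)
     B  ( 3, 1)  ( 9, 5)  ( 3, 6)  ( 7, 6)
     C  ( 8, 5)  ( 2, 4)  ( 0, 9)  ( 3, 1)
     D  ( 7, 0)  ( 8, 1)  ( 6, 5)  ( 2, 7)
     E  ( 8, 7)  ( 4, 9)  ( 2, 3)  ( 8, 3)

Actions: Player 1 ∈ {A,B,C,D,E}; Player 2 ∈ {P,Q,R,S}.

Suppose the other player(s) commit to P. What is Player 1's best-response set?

u_1(A vs P) = 5
u_1(B vs P) = 3
u_1(C vs P) = 8
u_1(D vs P) = 7
u_1(E vs P) = 8
max payoff 8 at {C,E}

BR_1 = {C,E}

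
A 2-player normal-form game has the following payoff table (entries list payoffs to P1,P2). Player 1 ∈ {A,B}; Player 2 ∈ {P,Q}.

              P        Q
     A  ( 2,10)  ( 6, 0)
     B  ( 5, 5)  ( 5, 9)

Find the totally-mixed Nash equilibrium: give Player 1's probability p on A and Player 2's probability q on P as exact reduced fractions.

p=2/7, q=1/4

P1 indiff ⇒ q·2+(1-q)·6 = q·5+(1-q)·5 ⇒ q(-3) = (1-q)(-1) ⇒ q = 1/4
P2 indiff ⇒ p·10+(1-p)·5 = p·0+(1-p)·9 ⇒ p(10) = (1-p)(4) ⇒ p = 2/7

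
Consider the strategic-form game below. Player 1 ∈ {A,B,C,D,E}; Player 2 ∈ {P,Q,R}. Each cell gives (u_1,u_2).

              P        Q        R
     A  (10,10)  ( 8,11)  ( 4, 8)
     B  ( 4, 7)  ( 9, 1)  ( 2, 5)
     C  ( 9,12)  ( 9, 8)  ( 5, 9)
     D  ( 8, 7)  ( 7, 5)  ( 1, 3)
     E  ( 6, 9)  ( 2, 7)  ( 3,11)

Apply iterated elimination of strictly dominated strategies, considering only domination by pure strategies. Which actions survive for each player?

Remaining: P1:{A,B,C} P2:{P,Q}

P1 drop D (A beats it: P:10>8 Q:8>7 R:4>1)
P1 drop E (A beats it: P:10>6 Q:8>2 R:4>3)
P2 drop R (P beats it: A:10>8 B:7>5 C:12>9)
P1→{A,B,C} P2→{P,Q}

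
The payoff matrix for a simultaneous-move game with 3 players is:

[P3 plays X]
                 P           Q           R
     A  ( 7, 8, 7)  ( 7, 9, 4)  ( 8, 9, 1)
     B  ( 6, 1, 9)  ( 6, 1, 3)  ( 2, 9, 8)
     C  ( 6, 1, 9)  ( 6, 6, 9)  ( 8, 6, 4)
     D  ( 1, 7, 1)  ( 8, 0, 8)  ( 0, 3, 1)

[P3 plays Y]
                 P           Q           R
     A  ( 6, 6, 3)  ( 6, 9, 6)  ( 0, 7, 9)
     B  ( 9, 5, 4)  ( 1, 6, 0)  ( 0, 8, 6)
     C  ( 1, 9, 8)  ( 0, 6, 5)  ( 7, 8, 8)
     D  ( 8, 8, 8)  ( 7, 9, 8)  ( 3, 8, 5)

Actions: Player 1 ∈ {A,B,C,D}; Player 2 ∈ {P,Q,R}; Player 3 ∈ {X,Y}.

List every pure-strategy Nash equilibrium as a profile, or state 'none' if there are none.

Nash profiles: (D,Q,Y)

(A,P,X): not NE [P2→R gives 9>8]
(A,P,Y): not NE [P1→B gives 9>6; P2→Q gives 9>6; P3→X gives 7>3]
(A,Q,X): not NE [P1→D gives 8>7; P3→Y gives 6>4]
(A,Q,Y): not NE [P1→D gives 7>6]
(A,R,X): not NE [P3→Y gives 9>1]
(A,R,Y): not NE [P1→C gives 7>0; P2→Q gives 9>7]
(B,P,X): not NE [P1→A gives 7>6; P2→R gives 9>1]
(B,P,Y): not NE [P2→R gives 8>5; P3→X gives 9>4]
(B,Q,X): not NE [P1→D gives 8>6; P2→R gives 9>1]
(B,Q,Y): not NE [P1→D gives 7>1; P2→R gives 8>6; P3→X gives 3>0]
(B,R,X): not NE [P1→C gives 8>2]
(B,R,Y): not NE [P1→C gives 7>0; P3→X gives 8>6]
(C,P,X): not NE [P1→A gives 7>6; P2→R gives 6>1]
(C,P,Y): not NE [P1→B gives 9>1; P3→X gives 9>8]
(C,Q,X): not NE [P1→D gives 8>6]
(C,Q,Y): not NE [P1→D gives 7>0; P2→P gives 9>6; P3→X gives 9>5]
(C,R,X): not NE [P3→Y gives 8>4]
(C,R,Y): not NE [P2→P gives 9>8]
(D,P,X): not NE [P1→A gives 7>1; P3→Y gives 8>1]
(D,P,Y): not NE [P1→B gives 9>8; P2→Q gives 9>8]
(D,Q,X): not NE [P2→P gives 7>0]
(D,Q,Y): NE
(D,R,X): not NE [P1→C gives 8>0; P2→P gives 7>3; P3→Y gives 5>1]
(D,R,Y): not NE [P1→C gives 7>3; P2→Q gives 9>8]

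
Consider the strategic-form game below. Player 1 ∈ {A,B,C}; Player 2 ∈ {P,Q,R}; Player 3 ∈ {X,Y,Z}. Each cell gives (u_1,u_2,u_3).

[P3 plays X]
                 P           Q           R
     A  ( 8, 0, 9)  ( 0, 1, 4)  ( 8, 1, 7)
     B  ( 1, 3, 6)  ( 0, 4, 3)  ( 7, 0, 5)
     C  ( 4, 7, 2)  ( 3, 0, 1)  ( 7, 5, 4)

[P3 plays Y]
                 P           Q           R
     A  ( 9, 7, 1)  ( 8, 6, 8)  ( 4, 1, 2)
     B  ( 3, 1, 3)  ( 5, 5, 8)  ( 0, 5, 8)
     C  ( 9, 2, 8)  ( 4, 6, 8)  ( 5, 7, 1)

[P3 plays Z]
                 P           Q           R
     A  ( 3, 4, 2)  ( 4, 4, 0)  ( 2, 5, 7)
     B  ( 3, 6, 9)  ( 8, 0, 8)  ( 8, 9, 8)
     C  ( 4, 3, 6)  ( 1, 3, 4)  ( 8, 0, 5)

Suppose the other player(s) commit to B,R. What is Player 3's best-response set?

u_3(X vs B,R) = 5
u_3(Y vs B,R) = 8
u_3(Z vs B,R) = 8
max payoff 8 at {Y,Z}

P3 best: {Y,Z}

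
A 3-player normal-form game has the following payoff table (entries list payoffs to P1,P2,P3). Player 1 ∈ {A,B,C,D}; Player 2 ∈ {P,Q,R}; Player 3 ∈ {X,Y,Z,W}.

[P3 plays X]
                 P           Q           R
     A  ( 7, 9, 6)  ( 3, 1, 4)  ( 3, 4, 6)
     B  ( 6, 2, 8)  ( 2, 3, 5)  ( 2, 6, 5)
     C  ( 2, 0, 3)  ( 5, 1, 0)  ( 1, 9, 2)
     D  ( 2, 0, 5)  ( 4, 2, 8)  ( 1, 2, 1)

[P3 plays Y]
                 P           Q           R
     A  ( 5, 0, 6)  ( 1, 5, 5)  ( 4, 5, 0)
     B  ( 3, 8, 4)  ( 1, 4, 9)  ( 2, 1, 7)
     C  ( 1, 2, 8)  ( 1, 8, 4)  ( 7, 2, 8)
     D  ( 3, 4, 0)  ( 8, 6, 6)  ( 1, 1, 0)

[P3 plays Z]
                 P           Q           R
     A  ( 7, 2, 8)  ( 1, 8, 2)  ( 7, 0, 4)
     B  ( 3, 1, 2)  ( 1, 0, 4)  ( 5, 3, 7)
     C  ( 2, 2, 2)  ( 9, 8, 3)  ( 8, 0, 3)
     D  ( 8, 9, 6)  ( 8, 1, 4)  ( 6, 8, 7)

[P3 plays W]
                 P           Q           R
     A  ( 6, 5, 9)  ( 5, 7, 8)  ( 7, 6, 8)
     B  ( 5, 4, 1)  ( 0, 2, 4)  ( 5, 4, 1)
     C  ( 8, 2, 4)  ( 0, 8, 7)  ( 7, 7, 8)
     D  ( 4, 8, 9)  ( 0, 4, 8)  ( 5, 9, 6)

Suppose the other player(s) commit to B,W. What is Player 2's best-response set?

P2 best: {P,R}

u_2(P vs B,W) = 4
u_2(Q vs B,W) = 2
u_2(R vs B,W) = 4
max payoff 4 at {P,R}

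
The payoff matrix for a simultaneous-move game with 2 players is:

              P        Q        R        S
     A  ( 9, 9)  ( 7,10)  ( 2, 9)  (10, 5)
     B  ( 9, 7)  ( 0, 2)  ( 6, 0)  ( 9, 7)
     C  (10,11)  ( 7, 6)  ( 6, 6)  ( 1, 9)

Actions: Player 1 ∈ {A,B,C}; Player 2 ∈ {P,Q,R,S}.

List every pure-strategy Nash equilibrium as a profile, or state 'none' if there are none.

(A,P): not NE [P1→C gives 10>9; P2→Q gives 10>9]
(A,Q): NE
(A,R): not NE [P1→C gives 6>2; P2→Q gives 10>9]
(A,S): not NE [P2→Q gives 10>5]
(B,P): not NE [P1→C gives 10>9]
(B,Q): not NE [P1→C gives 7>0; P2→S gives 7>2]
(B,R): not NE [P2→S gives 7>0]
(B,S): not NE [P1→A gives 10>9]
(C,P): NE
(C,Q): not NE [P2→P gives 11>6]
(C,R): not NE [P2→P gives 11>6]
(C,S): not NE [P1→A gives 10>1; P2→P gives 11>9]

PSNE = {(A,Q), (C,P)}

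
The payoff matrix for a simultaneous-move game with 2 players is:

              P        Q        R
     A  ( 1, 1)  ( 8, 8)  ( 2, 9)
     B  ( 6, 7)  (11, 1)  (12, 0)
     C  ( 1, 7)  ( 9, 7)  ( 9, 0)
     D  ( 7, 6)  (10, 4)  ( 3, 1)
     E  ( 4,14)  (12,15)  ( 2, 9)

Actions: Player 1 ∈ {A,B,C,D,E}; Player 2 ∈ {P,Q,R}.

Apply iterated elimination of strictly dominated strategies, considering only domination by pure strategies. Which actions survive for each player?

Remaining: P1:{B,D,E} P2:{P,Q}

P1 drop A (B beats it: P:6>1 Q:11>8 R:12>2)
P1 drop C (B beats it: P:6>1 Q:11>9 R:12>9)
P2 drop R (P beats it: B:7>0 D:6>1 E:14>9)
P1→{B,D,E} P2→{P,Q}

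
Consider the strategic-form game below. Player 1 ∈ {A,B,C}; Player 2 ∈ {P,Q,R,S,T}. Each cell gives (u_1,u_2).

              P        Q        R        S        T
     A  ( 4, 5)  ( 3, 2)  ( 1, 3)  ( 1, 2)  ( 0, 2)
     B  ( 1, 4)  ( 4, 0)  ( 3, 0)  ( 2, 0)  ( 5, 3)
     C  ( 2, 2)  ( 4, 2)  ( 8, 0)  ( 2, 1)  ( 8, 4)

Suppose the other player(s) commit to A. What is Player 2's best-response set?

u_2(P vs A) = 5
u_2(Q vs A) = 2
u_2(R vs A) = 3
u_2(S vs A) = 2
u_2(T vs A) = 2
max payoff 5 at {P}

argmax u_2 = {P}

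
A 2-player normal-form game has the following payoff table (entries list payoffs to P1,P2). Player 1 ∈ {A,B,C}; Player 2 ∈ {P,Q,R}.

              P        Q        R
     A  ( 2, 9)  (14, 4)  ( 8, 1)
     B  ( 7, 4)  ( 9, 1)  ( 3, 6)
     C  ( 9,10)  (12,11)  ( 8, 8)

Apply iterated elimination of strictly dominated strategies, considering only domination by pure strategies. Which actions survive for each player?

P1 drop B (C beats it: P:9>7 Q:12>9 R:8>3)
P2 drop R (P beats it: A:9>1 C:10>8)
P1→{A,C} P2→{P,Q}

Survivors P1:{A,C} P2:{P,Q}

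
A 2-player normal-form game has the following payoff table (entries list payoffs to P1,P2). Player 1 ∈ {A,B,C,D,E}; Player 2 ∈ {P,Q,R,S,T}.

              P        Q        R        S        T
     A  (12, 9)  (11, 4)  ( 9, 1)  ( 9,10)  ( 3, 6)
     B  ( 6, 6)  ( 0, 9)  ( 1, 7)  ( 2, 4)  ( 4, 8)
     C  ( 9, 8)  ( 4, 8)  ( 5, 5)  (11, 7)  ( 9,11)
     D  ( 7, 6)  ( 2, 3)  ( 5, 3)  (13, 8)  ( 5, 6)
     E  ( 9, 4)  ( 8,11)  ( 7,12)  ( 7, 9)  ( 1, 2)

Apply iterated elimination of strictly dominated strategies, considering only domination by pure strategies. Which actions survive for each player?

P1 drop B (C beats it: P:9>6 Q:4>0 R:5>1 S:11>2 T:9>4)
P1 drop E (A beats it: P:12>9 Q:11>8 R:9>7 S:9>7 T:3>1)
P2 drop Q (T beats it: A:6>4 C:11>8 D:6>3)
P2 drop R (P beats it: A:9>1 C:8>5 D:6>3)
P1→{A,C,D} P2→{P,S,T}

Remaining: P1:{A,C,D} P2:{P,S,T}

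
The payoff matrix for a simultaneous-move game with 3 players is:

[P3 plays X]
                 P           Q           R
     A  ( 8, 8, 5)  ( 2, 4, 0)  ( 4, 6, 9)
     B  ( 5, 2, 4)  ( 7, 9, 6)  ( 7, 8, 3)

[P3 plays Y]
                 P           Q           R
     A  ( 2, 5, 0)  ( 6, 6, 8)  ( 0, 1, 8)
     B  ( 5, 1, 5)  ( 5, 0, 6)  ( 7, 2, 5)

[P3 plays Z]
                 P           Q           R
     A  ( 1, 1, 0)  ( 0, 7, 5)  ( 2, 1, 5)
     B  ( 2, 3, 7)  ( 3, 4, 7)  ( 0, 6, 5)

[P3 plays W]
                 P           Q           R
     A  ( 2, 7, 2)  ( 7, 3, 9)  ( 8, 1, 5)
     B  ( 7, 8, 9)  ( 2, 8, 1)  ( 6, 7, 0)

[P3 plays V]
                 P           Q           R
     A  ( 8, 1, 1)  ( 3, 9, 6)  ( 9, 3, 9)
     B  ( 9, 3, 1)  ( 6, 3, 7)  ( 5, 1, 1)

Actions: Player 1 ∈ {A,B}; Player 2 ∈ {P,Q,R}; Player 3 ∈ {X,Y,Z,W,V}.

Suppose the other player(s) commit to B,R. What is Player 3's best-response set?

u_3(X vs B,R) = 3
u_3(Y vs B,R) = 5
u_3(Z vs B,R) = 5
u_3(W vs B,R) = 0
u_3(V vs B,R) = 1
max payoff 5 at {Y,Z}

BR_3 = {Y,Z}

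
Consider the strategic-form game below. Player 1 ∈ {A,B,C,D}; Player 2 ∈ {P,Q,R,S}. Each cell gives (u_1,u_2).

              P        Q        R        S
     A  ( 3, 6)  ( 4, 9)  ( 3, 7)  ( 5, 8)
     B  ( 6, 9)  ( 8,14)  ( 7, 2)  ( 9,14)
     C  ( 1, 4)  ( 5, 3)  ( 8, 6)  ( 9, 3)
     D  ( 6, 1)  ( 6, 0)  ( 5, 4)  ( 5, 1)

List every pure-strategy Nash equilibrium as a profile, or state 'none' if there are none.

PSNE = {(B,Q), (B,S), (C,R)}

(A,P): not NE [P1→D gives 6>3; P2→Q gives 9>6]
(A,Q): not NE [P1→B gives 8>4]
(A,R): not NE [P1→C gives 8>3; P2→Q gives 9>7]
(A,S): not NE [P1→C gives 9>5; P2→Q gives 9>8]
(B,P): not NE [P2→S gives 14>9]
(B,Q): NE
(B,R): not NE [P1→C gives 8>7; P2→S gives 14>2]
(B,S): NE
(C,P): not NE [P1→D gives 6>1; P2→R gives 6>4]
(C,Q): not NE [P1→B gives 8>5; P2→R gives 6>3]
(C,R): NE
(C,S): not NE [P2→R gives 6>3]
(D,P): not NE [P2→R gives 4>1]
(D,Q): not NE [P1→B gives 8>6; P2→R gives 4>0]
(D,R): not NE [P1→C gives 8>5]
(D,S): not NE [P1→C gives 9>5; P2→R gives 4>1]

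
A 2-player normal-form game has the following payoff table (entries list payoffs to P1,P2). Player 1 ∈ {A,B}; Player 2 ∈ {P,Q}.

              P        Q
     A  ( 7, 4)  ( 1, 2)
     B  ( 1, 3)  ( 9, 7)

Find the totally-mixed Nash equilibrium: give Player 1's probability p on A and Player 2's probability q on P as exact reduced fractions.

p=2/3, q=4/7

P1 indiff ⇒ q·7+(1-q)·1 = q·1+(1-q)·9 ⇒ q(6) = (1-q)(8) ⇒ q = 4/7
P2 indiff ⇒ p·4+(1-p)·3 = p·2+(1-p)·7 ⇒ p(2) = (1-p)(4) ⇒ p = 2/3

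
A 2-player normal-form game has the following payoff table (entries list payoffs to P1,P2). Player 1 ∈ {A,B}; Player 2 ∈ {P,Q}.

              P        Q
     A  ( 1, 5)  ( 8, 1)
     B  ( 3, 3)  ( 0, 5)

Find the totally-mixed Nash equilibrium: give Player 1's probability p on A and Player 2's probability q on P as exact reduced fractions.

P1 indiff ⇒ q·1+(1-q)·8 = q·3+(1-q)·0 ⇒ q(-2) = (1-q)(-8) ⇒ q = 4/5
P2 indiff ⇒ p·5+(1-p)·3 = p·1+(1-p)·5 ⇒ p(4) = (1-p)(2) ⇒ p = 1/3

(p,q) = (1/3, 4/5)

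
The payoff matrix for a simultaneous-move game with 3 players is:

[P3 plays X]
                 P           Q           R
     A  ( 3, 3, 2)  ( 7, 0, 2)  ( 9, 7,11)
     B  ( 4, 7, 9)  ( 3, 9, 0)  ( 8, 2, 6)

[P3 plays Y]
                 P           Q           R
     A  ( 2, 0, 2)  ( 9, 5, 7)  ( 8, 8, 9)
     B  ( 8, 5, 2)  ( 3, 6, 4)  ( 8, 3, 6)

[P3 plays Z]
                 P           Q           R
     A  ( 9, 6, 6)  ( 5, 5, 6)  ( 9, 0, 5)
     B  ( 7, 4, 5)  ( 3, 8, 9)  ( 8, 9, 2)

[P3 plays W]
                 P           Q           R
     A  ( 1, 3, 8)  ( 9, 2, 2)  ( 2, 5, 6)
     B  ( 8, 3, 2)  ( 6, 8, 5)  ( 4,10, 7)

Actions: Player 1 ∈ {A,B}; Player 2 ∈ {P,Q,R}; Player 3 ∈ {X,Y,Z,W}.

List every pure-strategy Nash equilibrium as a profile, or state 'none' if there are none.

(A,P,X): not NE [P1→B gives 4>3; P2→R gives 7>3; P3→W gives 8>2]
(A,P,Y): not NE [P1→B gives 8>2; P2→R gives 8>0; P3→W gives 8>2]
(A,P,Z): not NE [P3→W gives 8>6]
(A,P,W): not NE [P1→B gives 8>1; P2→R gives 5>3]
(A,Q,X): not NE [P2→R gives 7>0; P3→Y gives 7>2]
(A,Q,Y): not NE [P2→R gives 8>5]
(A,Q,Z): not NE [P2→P gives 6>5; P3→Y gives 7>6]
(A,Q,W): not NE [P2→R gives 5>2; P3→Y gives 7>2]
(A,R,X): NE
(A,R,Y): not NE [P3→X gives 11>9]
(A,R,Z): not NE [P2→P gives 6>0; P3→X gives 11>5]
(A,R,W): not NE [P1→B gives 4>2; P3→X gives 11>6]
(B,P,X): not NE [P2→Q gives 9>7]
(B,P,Y): not NE [P2→Q gives 6>5; P3→X gives 9>2]
(B,P,Z): not NE [P1→A gives 9>7; P2→R gives 9>4; P3→X gives 9>5]
(B,P,W): not NE [P2→R gives 10>3; P3→X gives 9>2]
(B,Q,X): not NE [P1→A gives 7>3; P3→Z gives 9>0]
(B,Q,Y): not NE [P1→A gives 9>3; P3→Z gives 9>4]
(B,Q,Z): not NE [P1→A gives 5>3; P2→R gives 9>8]
(B,Q,W): not NE [P1→A gives 9>6; P2→R gives 10>8; P3→Z gives 9>5]
(B,R,X): not NE [P1→A gives 9>8; P2→Q gives 9>2; P3→W gives 7>6]
(B,R,Y): not NE [P2→Q gives 6>3; P3→W gives 7>6]
(B,R,Z): not NE [P1→A gives 9>8; P3→W gives 7>2]
(B,R,W): NE

Nash profiles: (A,R,X), (B,R,W)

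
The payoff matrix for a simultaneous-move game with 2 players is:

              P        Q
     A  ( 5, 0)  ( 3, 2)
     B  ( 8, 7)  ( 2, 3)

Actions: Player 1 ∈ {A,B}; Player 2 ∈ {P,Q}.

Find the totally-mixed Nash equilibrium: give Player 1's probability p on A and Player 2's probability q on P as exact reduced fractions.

P1 indiff ⇒ q·5+(1-q)·3 = q·8+(1-q)·2 ⇒ q(-3) = (1-q)(-1) ⇒ q = 1/4
P2 indiff ⇒ p·0+(1-p)·7 = p·2+(1-p)·3 ⇒ p(-2) = (1-p)(-4) ⇒ p = 2/3

p=2/3, q=1/4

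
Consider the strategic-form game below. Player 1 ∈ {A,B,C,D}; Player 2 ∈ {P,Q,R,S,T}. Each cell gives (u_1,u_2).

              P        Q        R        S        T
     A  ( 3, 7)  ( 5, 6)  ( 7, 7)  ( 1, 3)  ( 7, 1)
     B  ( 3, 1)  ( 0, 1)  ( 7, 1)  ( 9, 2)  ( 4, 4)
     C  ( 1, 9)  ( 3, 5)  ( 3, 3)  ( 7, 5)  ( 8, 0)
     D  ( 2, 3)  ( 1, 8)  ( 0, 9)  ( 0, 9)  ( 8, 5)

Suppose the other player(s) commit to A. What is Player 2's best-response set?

u_2(P vs A) = 7
u_2(Q vs A) = 6
u_2(R vs A) = 7
u_2(S vs A) = 3
u_2(T vs A) = 1
max payoff 7 at {P,R}

argmax u_2 = {P,R}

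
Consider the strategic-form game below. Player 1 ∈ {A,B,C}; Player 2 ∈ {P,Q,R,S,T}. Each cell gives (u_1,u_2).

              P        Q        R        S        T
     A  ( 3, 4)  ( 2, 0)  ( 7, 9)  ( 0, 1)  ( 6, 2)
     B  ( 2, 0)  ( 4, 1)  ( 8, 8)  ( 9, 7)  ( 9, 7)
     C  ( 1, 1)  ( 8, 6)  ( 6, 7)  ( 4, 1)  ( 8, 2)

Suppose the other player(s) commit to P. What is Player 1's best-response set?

P1 best: {A}

u_1(A vs P) = 3
u_1(B vs P) = 2
u_1(C vs P) = 1
max payoff 3 at {A}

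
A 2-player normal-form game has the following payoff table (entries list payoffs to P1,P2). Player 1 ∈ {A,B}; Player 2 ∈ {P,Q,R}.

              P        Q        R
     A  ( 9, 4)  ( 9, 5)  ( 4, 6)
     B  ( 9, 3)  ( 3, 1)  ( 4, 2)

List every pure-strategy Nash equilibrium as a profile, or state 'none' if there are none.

Nash profiles: (A,R), (B,P)

(A,P): not NE [P2→R gives 6>4]
(A,Q): not NE [P2→R gives 6>5]
(A,R): NE
(B,P): NE
(B,Q): not NE [P1→A gives 9>3; P2→P gives 3>1]
(B,R): not NE [P2→P gives 3>2]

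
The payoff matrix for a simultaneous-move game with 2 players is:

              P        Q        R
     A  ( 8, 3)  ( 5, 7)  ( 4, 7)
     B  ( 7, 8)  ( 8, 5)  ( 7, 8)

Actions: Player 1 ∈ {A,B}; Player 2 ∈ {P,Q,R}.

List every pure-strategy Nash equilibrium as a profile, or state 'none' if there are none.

PSNE = {(B,R)}

(A,P): not NE [P2→R gives 7>3]
(A,Q): not NE [P1→B gives 8>5]
(A,R): not NE [P1→B gives 7>4]
(B,P): not NE [P1→A gives 8>7]
(B,Q): not NE [P2→R gives 8>5]
(B,R): NE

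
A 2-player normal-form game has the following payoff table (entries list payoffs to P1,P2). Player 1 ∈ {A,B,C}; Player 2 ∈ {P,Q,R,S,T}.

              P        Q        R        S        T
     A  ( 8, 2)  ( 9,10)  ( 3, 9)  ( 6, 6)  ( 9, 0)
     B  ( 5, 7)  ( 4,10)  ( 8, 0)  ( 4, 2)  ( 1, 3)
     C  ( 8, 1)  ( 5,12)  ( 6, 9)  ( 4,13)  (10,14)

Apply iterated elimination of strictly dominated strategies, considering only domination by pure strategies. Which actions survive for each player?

IESDS → P1:{A,C} P2:{Q,S,T}

P2 drop P (Q beats it: A:10>2 B:10>7 C:12>1)
P2 drop R (Q beats it: A:10>9 B:10>0 C:12>9)
P1 drop B (A beats it: Q:9>4 S:6>4 T:9>1)
P1→{A,C} P2→{Q,S,T}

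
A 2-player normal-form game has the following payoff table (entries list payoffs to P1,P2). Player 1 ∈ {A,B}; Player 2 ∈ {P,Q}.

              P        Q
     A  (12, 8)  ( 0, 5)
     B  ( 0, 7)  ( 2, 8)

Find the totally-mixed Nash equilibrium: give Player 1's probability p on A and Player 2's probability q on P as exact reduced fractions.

P1 indiff ⇒ q·12+(1-q)·0 = q·0+(1-q)·2 ⇒ q(12) = (1-q)(2) ⇒ q = 1/7
P2 indiff ⇒ p·8+(1-p)·7 = p·5+(1-p)·8 ⇒ p(3) = (1-p)(1) ⇒ p = 1/4

p=1/4, q=1/7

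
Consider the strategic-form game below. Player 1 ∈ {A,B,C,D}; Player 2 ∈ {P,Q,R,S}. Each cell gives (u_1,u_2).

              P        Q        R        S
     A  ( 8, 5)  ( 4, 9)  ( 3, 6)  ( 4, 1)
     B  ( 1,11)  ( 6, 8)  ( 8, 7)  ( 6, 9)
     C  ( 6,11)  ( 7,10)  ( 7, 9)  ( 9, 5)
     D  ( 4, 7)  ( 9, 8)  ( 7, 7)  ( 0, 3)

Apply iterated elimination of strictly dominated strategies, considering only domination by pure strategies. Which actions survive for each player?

Survivors P1:{A,C,D} P2:{P,Q}

P2 drop R (Q beats it: A:9>6 B:8>7 C:10>9 D:8>7)
P1 drop B (C beats it: P:6>1 Q:7>6 S:9>6)
P2 drop S (P beats it: A:5>1 C:11>5 D:7>3)
P1→{A,C,D} P2→{P,Q}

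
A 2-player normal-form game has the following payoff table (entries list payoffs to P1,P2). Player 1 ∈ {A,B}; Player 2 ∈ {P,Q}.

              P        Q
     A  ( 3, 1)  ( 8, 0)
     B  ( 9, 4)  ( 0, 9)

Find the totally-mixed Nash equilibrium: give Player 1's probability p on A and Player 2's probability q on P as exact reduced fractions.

P1 indiff ⇒ q·3+(1-q)·8 = q·9+(1-q)·0 ⇒ q(-6) = (1-q)(-8) ⇒ q = 4/7
P2 indiff ⇒ p·1+(1-p)·4 = p·0+(1-p)·9 ⇒ p(1) = (1-p)(5) ⇒ p = 5/6

(p,q) = (5/6, 4/7)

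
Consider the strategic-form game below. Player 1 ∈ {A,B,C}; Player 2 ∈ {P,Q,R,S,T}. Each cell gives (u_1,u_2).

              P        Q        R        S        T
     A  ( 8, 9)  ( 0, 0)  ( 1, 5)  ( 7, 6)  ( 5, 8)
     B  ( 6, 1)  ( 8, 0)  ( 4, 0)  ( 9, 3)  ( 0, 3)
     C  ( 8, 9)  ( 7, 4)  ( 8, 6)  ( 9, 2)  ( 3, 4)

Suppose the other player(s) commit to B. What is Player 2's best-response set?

BR_2 = {S,T}

u_2(P vs B) = 1
u_2(Q vs B) = 0
u_2(R vs B) = 0
u_2(S vs B) = 3
u_2(T vs B) = 3
max payoff 3 at {S,T}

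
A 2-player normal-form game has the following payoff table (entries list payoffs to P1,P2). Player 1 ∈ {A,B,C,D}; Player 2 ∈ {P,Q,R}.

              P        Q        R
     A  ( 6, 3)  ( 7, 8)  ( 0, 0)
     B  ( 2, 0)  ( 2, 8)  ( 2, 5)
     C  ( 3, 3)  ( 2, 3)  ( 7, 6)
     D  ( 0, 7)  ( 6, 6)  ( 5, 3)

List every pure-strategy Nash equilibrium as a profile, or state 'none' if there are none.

PSNE = {(A,Q), (C,R)}

(A,P): not NE [P2→Q gives 8>3]
(A,Q): NE
(A,R): not NE [P1→C gives 7>0; P2→Q gives 8>0]
(B,P): not NE [P1→A gives 6>2; P2→Q gives 8>0]
(B,Q): not NE [P1→A gives 7>2]
(B,R): not NE [P1→C gives 7>2; P2→Q gives 8>5]
(C,P): not NE [P1→A gives 6>3; P2→R gives 6>3]
(C,Q): not NE [P1→A gives 7>2; P2→R gives 6>3]
(C,R): NE
(D,P): not NE [P1→A gives 6>0]
(D,Q): not NE [P1→A gives 7>6; P2→P gives 7>6]
(D,R): not NE [P1→C gives 7>5; P2→P gives 7>3]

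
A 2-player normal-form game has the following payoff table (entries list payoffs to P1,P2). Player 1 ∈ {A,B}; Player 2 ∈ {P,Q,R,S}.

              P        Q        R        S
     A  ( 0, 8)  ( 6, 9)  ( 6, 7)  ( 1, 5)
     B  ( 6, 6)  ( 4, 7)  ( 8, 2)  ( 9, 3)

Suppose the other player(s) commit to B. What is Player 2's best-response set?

u_2(P vs B) = 6
u_2(Q vs B) = 7
u_2(R vs B) = 2
u_2(S vs B) = 3
max payoff 7 at {Q}

P2 best: {Q}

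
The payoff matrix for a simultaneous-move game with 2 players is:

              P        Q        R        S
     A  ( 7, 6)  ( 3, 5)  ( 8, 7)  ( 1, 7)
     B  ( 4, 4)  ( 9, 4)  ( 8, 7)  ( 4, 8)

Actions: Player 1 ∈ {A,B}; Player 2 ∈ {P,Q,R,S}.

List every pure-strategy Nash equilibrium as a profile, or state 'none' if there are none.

NE set: (A,R), (B,S)

(A,P): not NE [P2→S gives 7>6]
(A,Q): not NE [P1→B gives 9>3; P2→S gives 7>5]
(A,R): NE
(A,S): not NE [P1→B gives 4>1]
(B,P): not NE [P1→A gives 7>4; P2→S gives 8>4]
(B,Q): not NE [P2→S gives 8>4]
(B,R): not NE [P2→S gives 8>7]
(B,S): NE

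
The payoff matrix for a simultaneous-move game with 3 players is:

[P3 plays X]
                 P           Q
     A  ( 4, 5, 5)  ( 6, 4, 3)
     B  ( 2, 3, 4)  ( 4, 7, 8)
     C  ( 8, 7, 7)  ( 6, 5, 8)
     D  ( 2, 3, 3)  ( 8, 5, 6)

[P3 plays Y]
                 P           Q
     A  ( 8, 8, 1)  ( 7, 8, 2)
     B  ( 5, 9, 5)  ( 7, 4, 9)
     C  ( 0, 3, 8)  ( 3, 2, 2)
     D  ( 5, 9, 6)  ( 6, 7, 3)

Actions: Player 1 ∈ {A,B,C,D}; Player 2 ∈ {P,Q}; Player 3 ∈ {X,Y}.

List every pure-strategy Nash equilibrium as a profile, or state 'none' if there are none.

PSNE = {(D,Q,X)}

(A,P,X): not NE [P1→C gives 8>4]
(A,P,Y): not NE [P3→X gives 5>1]
(A,Q,X): not NE [P1→D gives 8>6; P2→P gives 5>4]
(A,Q,Y): not NE [P3→X gives 3>2]
(B,P,X): not NE [P1→C gives 8>2; P2→Q gives 7>3; P3→Y gives 5>4]
(B,P,Y): not NE [P1→A gives 8>5]
(B,Q,X): not NE [P1→D gives 8>4; P3→Y gives 9>8]
(B,Q,Y): not NE [P2→P gives 9>4]
(C,P,X): not NE [P3→Y gives 8>7]
(C,P,Y): not NE [P1→A gives 8>0]
(C,Q,X): not NE [P1→D gives 8>6; P2→P gives 7>5]
(C,Q,Y): not NE [P1→B gives 7>3; P2→P gives 3>2; P3→X gives 8>2]
(D,P,X): not NE [P1→C gives 8>2; P2→Q gives 5>3; P3→Y gives 6>3]
(D,P,Y): not NE [P1→A gives 8>5]
(D,Q,X): NE
(D,Q,Y): not NE [P1→B gives 7>6; P2→P gives 9>7; P3→X gives 6>3]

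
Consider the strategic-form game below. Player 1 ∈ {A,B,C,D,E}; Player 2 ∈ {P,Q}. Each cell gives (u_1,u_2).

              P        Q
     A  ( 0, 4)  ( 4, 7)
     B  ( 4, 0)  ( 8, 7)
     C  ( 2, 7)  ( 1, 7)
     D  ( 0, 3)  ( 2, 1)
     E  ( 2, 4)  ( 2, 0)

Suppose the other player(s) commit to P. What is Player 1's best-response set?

u_1(A vs P) = 0
u_1(B vs P) = 4
u_1(C vs P) = 2
u_1(D vs P) = 0
u_1(E vs P) = 2
max payoff 4 at {B}

P1 best: {B}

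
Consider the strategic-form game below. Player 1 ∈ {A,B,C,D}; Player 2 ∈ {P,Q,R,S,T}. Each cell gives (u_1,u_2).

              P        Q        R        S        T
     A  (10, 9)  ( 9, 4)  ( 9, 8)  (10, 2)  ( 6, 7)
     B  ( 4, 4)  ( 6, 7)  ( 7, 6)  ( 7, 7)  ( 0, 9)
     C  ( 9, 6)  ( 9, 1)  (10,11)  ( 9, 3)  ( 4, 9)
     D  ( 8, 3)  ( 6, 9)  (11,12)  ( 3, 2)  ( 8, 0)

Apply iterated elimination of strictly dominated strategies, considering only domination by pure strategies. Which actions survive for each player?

P1 drop B (A beats it: P:10>4 Q:9>6 R:9>7 S:10>7 T:6>0)
P2 drop Q (R beats it: A:8>4 C:11>1 D:12>9)
P2 drop S (P beats it: A:9>2 C:6>3 D:3>2)
P2 drop T (R beats it: A:8>7 C:11>9 D:12>0)
P1→{A,C,D} P2→{P,R}

Remaining: P1:{A,C,D} P2:{P,R}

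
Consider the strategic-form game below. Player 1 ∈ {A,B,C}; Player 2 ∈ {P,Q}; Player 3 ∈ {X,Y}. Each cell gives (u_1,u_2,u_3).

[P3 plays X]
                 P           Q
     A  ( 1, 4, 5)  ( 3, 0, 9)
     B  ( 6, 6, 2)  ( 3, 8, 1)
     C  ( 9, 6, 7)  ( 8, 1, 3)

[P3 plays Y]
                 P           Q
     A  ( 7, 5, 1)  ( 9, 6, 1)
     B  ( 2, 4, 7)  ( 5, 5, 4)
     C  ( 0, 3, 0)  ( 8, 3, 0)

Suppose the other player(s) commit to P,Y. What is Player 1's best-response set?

P1 best: {A}

u_1(A vs P,Y) = 7
u_1(B vs P,Y) = 2
u_1(C vs P,Y) = 0
max payoff 7 at {A}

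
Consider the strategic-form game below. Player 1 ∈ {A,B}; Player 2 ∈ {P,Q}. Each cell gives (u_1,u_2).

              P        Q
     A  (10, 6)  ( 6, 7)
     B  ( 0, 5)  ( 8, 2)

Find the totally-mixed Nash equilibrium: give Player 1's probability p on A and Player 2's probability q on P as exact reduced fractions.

P1 indiff ⇒ q·10+(1-q)·6 = q·0+(1-q)·8 ⇒ q(10) = (1-q)(2) ⇒ q = 1/6
P2 indiff ⇒ p·6+(1-p)·5 = p·7+(1-p)·2 ⇒ p(-1) = (1-p)(-3) ⇒ p = 3/4

(p,q) = (3/4, 1/6)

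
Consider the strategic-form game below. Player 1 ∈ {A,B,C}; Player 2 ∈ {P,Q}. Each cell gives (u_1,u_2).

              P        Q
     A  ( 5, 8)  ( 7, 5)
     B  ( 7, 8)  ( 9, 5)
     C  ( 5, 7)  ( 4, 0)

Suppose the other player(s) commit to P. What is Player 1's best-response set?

argmax u_1 = {B}

u_1(A vs P) = 5
u_1(B vs P) = 7
u_1(C vs P) = 5
max payoff 7 at {B}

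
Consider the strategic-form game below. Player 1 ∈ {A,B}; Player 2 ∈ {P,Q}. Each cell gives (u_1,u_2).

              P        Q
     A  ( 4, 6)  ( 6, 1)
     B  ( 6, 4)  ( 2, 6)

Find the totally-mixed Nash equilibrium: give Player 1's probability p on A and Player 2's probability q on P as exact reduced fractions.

(p,q) = (2/7, 2/3)

P1 indiff ⇒ q·4+(1-q)·6 = q·6+(1-q)·2 ⇒ q(-2) = (1-q)(-4) ⇒ q = 2/3
P2 indiff ⇒ p·6+(1-p)·4 = p·1+(1-p)·6 ⇒ p(5) = (1-p)(2) ⇒ p = 2/7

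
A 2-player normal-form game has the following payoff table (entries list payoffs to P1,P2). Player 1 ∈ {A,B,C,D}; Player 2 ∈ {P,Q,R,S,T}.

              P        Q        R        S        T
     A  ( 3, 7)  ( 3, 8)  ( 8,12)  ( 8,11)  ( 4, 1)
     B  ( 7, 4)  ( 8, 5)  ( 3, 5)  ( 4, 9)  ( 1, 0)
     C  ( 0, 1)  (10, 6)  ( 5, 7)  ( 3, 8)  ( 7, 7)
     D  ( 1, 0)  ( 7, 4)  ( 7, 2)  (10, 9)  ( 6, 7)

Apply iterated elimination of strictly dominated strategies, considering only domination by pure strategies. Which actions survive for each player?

IESDS → P1:{A,D} P2:{R,S}

P2 drop P (Q beats it: A:8>7 B:5>4 C:6>1 D:4>0)
P2 drop Q (S beats it: A:11>8 B:9>5 C:8>6 D:9>4)
P1 drop B (A beats it: R:8>3 S:8>4 T:4>1)
P2 drop T (S beats it: A:11>1 C:8>7 D:9>7)
P1 drop C (A beats it: R:8>5 S:8>3)
P1→{A,D} P2→{R,S}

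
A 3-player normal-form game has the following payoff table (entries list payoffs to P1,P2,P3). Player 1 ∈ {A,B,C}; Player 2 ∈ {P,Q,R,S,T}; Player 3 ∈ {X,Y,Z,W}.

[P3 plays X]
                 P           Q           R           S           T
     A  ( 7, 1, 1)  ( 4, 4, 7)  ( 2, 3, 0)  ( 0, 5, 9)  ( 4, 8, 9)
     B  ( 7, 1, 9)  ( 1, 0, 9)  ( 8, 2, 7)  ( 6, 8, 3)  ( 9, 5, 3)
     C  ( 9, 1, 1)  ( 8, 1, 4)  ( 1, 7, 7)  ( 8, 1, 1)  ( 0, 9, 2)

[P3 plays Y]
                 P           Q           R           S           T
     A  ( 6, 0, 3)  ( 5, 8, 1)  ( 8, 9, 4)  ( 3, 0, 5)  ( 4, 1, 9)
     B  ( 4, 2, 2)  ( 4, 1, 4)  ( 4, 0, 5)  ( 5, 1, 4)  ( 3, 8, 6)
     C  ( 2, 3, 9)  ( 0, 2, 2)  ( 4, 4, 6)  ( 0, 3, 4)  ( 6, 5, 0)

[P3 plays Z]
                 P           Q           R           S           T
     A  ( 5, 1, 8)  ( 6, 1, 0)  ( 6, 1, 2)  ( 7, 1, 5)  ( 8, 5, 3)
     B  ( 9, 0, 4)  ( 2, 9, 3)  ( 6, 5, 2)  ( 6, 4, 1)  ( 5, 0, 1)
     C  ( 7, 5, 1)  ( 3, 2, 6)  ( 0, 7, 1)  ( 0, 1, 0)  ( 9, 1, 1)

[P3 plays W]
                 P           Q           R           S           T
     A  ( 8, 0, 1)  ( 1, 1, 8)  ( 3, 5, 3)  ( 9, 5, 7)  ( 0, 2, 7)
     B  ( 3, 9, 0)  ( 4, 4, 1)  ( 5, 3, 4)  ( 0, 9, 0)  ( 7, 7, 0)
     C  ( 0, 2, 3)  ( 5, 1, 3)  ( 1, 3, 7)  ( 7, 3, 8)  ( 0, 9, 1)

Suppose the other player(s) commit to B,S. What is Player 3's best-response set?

u_3(X vs B,S) = 3
u_3(Y vs B,S) = 4
u_3(Z vs B,S) = 1
u_3(W vs B,S) = 0
max payoff 4 at {Y}

P3 best: {Y}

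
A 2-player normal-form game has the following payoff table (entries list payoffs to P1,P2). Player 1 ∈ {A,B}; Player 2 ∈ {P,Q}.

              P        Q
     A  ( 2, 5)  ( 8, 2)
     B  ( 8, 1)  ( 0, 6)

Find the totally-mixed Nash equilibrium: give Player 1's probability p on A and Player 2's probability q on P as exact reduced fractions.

(p,q) = (5/8, 4/7)

P1 indiff ⇒ q·2+(1-q)·8 = q·8+(1-q)·0 ⇒ q(-6) = (1-q)(-8) ⇒ q = 4/7
P2 indiff ⇒ p·5+(1-p)·1 = p·2+(1-p)·6 ⇒ p(3) = (1-p)(5) ⇒ p = 5/8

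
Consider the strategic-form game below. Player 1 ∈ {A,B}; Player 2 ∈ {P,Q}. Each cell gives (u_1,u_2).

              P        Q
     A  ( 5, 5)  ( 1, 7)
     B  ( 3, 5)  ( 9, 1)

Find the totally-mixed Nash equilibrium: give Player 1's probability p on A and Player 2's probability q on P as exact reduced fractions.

P1 indiff ⇒ q·5+(1-q)·1 = q·3+(1-q)·9 ⇒ q(2) = (1-q)(8) ⇒ q = 4/5
P2 indiff ⇒ p·5+(1-p)·5 = p·7+(1-p)·1 ⇒ p(-2) = (1-p)(-4) ⇒ p = 2/3

(p,q) = (2/3, 4/5)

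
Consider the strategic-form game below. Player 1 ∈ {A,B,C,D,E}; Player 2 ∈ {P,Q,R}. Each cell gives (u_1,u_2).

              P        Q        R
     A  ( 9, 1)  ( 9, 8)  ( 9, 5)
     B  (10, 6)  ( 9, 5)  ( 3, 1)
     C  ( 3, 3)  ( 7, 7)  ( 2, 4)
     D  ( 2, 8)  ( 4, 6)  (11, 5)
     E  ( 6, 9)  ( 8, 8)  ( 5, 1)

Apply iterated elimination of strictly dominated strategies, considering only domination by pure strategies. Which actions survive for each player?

Remaining: P1:{A,B} P2:{P,Q}

P1 drop C (A beats it: P:9>3 Q:9>7 R:9>2)
P1 drop E (A beats it: P:9>6 Q:9>8 R:9>5)
P2 drop R (Q beats it: A:8>5 B:5>1 D:6>5)
P1 drop D (A beats it: P:9>2 Q:9>4)
P1→{A,B} P2→{P,Q}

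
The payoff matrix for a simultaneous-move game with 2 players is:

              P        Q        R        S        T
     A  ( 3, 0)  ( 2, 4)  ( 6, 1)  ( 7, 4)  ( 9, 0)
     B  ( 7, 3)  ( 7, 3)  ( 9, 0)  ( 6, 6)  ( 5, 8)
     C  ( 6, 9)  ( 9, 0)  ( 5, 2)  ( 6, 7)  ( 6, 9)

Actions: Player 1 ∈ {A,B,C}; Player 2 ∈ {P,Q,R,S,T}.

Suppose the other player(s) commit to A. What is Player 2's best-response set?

BR_2 = {Q,S}

u_2(P vs A) = 0
u_2(Q vs A) = 4
u_2(R vs A) = 1
u_2(S vs A) = 4
u_2(T vs A) = 0
max payoff 4 at {Q,S}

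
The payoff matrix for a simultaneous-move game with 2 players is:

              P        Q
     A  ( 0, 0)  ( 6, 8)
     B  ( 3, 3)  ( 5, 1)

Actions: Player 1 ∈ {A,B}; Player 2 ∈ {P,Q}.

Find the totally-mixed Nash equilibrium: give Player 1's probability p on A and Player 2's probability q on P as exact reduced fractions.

(p,q) = (1/5, 1/4)

P1 indiff ⇒ q·0+(1-q)·6 = q·3+(1-q)·5 ⇒ q(-3) = (1-q)(-1) ⇒ q = 1/4
P2 indiff ⇒ p·0+(1-p)·3 = p·8+(1-p)·1 ⇒ p(-8) = (1-p)(-2) ⇒ p = 1/5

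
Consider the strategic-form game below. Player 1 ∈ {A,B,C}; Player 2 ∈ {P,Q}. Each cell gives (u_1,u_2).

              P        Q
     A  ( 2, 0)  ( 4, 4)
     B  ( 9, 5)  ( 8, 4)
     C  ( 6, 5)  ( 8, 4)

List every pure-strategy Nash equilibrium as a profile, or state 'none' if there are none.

(A,P): not NE [P1→B gives 9>2; P2→Q gives 4>0]
(A,Q): not NE [P1→C gives 8>4]
(B,P): NE
(B,Q): not NE [P2→P gives 5>4]
(C,P): not NE [P1→B gives 9>6]
(C,Q): not NE [P2→P gives 5>4]

NE set: (B,P)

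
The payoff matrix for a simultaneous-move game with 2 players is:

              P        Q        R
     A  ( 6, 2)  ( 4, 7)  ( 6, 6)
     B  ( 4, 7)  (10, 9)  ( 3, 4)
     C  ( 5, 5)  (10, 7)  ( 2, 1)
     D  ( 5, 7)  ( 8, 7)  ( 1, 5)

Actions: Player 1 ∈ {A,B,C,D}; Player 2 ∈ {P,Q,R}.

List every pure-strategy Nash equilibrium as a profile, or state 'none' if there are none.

NE set: (B,Q), (C,Q)

(A,P): not NE [P2→Q gives 7>2]
(A,Q): not NE [P1→C gives 10>4]
(A,R): not NE [P2→Q gives 7>6]
(B,P): not NE [P1→A gives 6>4; P2→Q gives 9>7]
(B,Q): NE
(B,R): not NE [P1→A gives 6>3; P2→Q gives 9>4]
(C,P): not NE [P1→A gives 6>5; P2→Q gives 7>5]
(C,Q): NE
(C,R): not NE [P1→A gives 6>2; P2→Q gives 7>1]
(D,P): not NE [P1→A gives 6>5]
(D,Q): not NE [P1→C gives 10>8]
(D,R): not NE [P1→A gives 6>1; P2→Q gives 7>5]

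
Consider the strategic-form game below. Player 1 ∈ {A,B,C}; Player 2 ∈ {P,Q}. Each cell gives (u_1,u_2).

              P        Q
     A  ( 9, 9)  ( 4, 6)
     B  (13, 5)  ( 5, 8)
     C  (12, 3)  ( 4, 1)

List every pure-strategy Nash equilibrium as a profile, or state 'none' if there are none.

Nash profiles: (B,Q)

(A,P): not NE [P1→B gives 13>9]
(A,Q): not NE [P1→B gives 5>4; P2→P gives 9>6]
(B,P): not NE [P2→Q gives 8>5]
(B,Q): NE
(C,P): not NE [P1→B gives 13>12]
(C,Q): not NE [P1→B gives 5>4; P2→P gives 3>1]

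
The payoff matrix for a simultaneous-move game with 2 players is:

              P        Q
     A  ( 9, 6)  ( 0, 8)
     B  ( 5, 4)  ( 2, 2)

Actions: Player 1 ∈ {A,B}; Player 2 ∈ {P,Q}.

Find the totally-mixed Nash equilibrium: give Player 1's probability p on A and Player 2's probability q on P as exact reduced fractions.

P1 indiff ⇒ q·9+(1-q)·0 = q·5+(1-q)·2 ⇒ q(4) = (1-q)(2) ⇒ q = 1/3
P2 indiff ⇒ p·6+(1-p)·4 = p·8+(1-p)·2 ⇒ p(-2) = (1-p)(-2) ⇒ p = 1/2

P1 mixes 1/2 on A; P2 mixes 1/3 on P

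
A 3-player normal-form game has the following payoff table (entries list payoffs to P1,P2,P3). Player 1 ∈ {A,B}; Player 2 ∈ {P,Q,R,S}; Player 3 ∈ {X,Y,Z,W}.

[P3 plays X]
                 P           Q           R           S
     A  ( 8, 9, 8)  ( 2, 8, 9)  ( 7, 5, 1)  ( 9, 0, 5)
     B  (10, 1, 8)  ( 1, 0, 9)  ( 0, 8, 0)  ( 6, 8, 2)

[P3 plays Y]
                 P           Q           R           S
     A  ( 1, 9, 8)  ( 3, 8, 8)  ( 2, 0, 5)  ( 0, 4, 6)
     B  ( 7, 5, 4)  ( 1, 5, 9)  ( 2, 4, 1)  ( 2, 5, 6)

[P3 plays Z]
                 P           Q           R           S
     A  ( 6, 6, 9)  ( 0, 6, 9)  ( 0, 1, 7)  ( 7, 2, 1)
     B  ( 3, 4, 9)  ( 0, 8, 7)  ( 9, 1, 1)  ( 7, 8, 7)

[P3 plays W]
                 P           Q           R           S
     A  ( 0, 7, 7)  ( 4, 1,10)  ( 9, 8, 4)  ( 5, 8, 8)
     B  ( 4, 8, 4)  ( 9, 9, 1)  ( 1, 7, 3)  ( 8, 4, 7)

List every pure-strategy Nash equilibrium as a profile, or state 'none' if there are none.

(A,P,X): not NE [P1→B gives 10>8; P3→Z gives 9>8]
(A,P,Y): not NE [P1→B gives 7>1; P3→Z gives 9>8]
(A,P,Z): NE
(A,P,W): not NE [P1→B gives 4>0; P2→S gives 8>7; P3→Z gives 9>7]
(A,Q,X): not NE [P2→P gives 9>8; P3→W gives 10>9]
(A,Q,Y): not NE [P2→P gives 9>8; P3→W gives 10>8]
(A,Q,Z): not NE [P3→W gives 10>9]
(A,Q,W): not NE [P1→B gives 9>4; P2→S gives 8>1]
(A,R,X): not NE [P2→P gives 9>5; P3→Z gives 7>1]
(A,R,Y): not NE [P2→P gives 9>0; P3→Z gives 7>5]
(A,R,Z): not NE [P1→B gives 9>0; P2→Q gives 6>1]
(A,R,W): not NE [P3→Z gives 7>4]
(A,S,X): not NE [P2→P gives 9>0; P3→W gives 8>5]
(A,S,Y): not NE [P1→B gives 2>0; P2→P gives 9>4; P3→W gives 8>6]
(A,S,Z): not NE [P2→Q gives 6>2; P3→W gives 8>1]
(A,S,W): not NE [P1→B gives 8>5]
(B,P,X): not NE [P2→S gives 8>1; P3→Z gives 9>8]
(B,P,Y): not NE [P3→Z gives 9>4]
(B,P,Z): not NE [P1→A gives 6>3; P2→S gives 8>4]
(B,P,W): not NE [P2→Q gives 9>8; P3→Z gives 9>4]
(B,Q,X): not NE [P1→A gives 2>1; P2→S gives 8>0]
(B,Q,Y): not NE [P1→A gives 3>1]
(B,Q,Z): not NE [P3→Y gives 9>7]
(B,Q,W): not NE [P3→Y gives 9>1]
(B,R,X): not NE [P1→A gives 7>0; P3→W gives 3>0]
(B,R,Y): not NE [P2→S gives 5>4; P3→W gives 3>1]
(B,R,Z): not NE [P2→S gives 8>1; P3→W gives 3>1]
(B,R,W): not NE [P1→A gives 9>1; P2→Q gives 9>7]
(B,S,X): not NE [P1→A gives 9>6; P3→W gives 7>2]
(B,S,Y): not NE [P3→W gives 7>6]
(B,S,Z): NE
(B,S,W): not NE [P2→Q gives 9>4]

NE set: (A,P,Z), (B,S,Z)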